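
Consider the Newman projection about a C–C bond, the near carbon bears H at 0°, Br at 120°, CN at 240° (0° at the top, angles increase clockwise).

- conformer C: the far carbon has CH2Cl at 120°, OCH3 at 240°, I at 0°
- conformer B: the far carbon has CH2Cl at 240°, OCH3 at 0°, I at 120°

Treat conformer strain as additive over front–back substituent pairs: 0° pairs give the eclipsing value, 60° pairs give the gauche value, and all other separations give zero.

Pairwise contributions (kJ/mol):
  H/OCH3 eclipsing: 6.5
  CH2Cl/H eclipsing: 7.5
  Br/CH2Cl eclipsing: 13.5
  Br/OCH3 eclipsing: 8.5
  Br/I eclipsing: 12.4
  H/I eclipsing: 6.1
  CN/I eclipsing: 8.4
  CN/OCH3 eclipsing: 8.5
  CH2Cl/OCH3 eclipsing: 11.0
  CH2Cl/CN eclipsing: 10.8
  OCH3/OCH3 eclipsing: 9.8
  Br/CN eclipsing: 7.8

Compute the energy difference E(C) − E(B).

-1.6 kJ/mol

C (eclipsed): H(0°)/I(0°) eclipsed 6.1; Br(120°)/CH2Cl(120°) eclipsed 13.5; CN(240°)/OCH3(240°) eclipsed 8.5 → 28.1 kJ/mol.
B (eclipsed): H(0°)/OCH3(0°) eclipsed 6.5; Br(120°)/I(120°) eclipsed 12.4; CN(240°)/CH2Cl(240°) eclipsed 10.8 → 29.7 kJ/mol.
E(C) − E(B) = 28.1 − 29.7 = -1.6 kJ/mol.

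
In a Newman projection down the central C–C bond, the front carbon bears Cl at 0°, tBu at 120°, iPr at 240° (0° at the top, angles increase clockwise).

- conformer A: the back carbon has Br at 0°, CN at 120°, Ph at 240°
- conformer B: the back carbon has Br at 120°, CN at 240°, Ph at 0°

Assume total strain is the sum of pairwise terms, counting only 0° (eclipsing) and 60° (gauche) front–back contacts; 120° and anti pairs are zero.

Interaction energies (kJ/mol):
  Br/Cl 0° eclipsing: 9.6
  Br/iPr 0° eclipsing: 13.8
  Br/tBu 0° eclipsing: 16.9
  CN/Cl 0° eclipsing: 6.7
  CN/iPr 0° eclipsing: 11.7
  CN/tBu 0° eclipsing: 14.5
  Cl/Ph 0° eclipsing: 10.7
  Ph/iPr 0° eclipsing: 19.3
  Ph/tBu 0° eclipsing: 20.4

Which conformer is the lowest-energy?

B

A is eclipsed. Cl at 0° is eclipsed with Br at 0° (9.6); tBu at 120° is eclipsed with CN at 120° (14.5); iPr at 240° is eclipsed with Ph at 240° (19.3). Total 43.4 kJ/mol.
B is eclipsed. Cl at 0° is eclipsed with Ph at 0° (10.7); tBu at 120° is eclipsed with Br at 120° (16.9); iPr at 240° is eclipsed with CN at 240° (11.7). Total 39.3 kJ/mol.
B has the lowest total (39.3 kJ/mol).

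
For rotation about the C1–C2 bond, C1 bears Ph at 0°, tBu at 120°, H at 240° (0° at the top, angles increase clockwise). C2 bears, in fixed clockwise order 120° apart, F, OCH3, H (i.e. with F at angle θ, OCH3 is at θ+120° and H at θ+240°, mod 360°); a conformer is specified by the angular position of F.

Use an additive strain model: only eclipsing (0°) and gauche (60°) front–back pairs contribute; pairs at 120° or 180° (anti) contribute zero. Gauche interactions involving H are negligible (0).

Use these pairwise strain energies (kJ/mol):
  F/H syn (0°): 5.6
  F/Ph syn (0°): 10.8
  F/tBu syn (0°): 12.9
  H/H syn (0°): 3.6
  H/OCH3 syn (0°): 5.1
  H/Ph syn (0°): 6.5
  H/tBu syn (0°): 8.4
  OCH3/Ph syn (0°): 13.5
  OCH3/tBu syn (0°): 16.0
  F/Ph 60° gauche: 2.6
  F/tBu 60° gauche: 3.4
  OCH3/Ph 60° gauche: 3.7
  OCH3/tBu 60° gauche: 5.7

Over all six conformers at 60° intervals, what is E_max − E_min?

23.3 kJ/mol

F at 0° (eclipsed): Ph(0°)/F(0°) eclipsed 10.8; tBu(120°)/OCH3(120°) eclipsed 16.0; H(240°)/H(240°) eclipsed 3.6 → 30.4 kJ/mol.
F at 60° (staggered): Ph(0°)/F(60°) gauche 2.6; tBu(120°)/F(60°) gauche 3.4; tBu(120°)/OCH3(180°) gauche 5.7 → 11.7 kJ/mol.
F at 120° (eclipsed): Ph(0°)/H(0°) eclipsed 6.5; tBu(120°)/F(120°) eclipsed 12.9; H(240°)/OCH3(240°) eclipsed 5.1 → 24.5 kJ/mol.
F at 180° (staggered): Ph(0°)/OCH3(300°) gauche 3.7; tBu(120°)/F(180°) gauche 3.4 → 7.1 kJ/mol.
F at 240° (eclipsed): Ph(0°)/OCH3(0°) eclipsed 13.5; tBu(120°)/H(120°) eclipsed 8.4; H(240°)/F(240°) eclipsed 5.6 → 27.5 kJ/mol.
F at 300° (staggered): Ph(0°)/F(300°) gauche 2.6; Ph(0°)/OCH3(60°) gauche 3.7; tBu(120°)/OCH3(60°) gauche 5.7 → 12.0 kJ/mol.
Max at 0° (30.4 kJ/mol), min at 180° (7.1 kJ/mol); barrier = 23.3 kJ/mol.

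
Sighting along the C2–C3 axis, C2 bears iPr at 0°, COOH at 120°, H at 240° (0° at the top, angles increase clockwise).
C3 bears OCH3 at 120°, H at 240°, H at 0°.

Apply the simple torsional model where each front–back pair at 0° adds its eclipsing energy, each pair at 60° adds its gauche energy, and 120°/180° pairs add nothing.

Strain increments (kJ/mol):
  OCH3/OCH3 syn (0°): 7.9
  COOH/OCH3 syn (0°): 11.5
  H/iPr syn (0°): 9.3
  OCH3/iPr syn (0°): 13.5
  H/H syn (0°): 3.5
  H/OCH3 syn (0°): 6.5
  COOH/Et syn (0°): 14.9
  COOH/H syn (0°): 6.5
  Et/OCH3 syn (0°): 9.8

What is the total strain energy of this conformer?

This conformer (eclipsed): iPr(0°)/H(0°) eclipsed 9.3; COOH(120°)/OCH3(120°) eclipsed 11.5; H(240°)/H(240°) eclipsed 3.5 → 24.3 kJ/mol.

24.3 kJ/mol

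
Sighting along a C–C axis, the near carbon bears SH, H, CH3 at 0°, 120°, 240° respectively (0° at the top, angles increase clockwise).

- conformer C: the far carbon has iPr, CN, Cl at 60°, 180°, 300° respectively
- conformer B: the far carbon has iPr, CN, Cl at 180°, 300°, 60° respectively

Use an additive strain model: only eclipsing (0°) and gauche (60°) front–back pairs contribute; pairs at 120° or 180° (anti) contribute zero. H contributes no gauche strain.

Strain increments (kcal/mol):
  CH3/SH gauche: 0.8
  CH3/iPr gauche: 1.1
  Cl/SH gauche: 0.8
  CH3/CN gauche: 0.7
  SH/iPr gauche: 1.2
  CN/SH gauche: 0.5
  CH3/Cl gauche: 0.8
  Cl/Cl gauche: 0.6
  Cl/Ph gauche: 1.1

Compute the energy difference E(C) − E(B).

C (staggered): SH(0°)/iPr(60°) gauche 1.2; SH(0°)/Cl(300°) gauche 0.8; CH3(240°)/CN(180°) gauche 0.7; CH3(240°)/Cl(300°) gauche 0.8 → 3.5 kcal/mol.
B (staggered): SH(0°)/CN(300°) gauche 0.5; SH(0°)/Cl(60°) gauche 0.8; CH3(240°)/iPr(180°) gauche 1.1; CH3(240°)/CN(300°) gauche 0.7 → 3.1 kcal/mol.
E(C) − E(B) = 3.5 − 3.1 = +0.4 kcal/mol.

+0.4 kcal/mol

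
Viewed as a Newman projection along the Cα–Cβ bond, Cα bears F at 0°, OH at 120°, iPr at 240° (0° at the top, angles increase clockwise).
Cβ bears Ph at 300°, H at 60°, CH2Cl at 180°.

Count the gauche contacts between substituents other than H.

4

Non-H gauche pairs: F(0°)/Ph(300°); OH(120°)/CH2Cl(180°); iPr(240°)/Ph(300°); iPr(240°)/CH2Cl(180°) — 4 interactions.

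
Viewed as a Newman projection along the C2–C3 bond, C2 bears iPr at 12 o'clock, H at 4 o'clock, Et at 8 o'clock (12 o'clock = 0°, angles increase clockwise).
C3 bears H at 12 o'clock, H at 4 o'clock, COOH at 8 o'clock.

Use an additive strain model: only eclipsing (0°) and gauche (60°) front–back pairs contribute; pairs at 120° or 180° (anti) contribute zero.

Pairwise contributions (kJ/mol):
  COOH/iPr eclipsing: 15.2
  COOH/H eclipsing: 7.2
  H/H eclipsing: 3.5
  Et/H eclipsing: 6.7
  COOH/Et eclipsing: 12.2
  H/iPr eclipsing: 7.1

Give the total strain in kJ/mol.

This conformer (eclipsed): iPr(0°)/H(0°) eclipsed 7.1; H(120°)/H(120°) eclipsed 3.5; Et(240°)/COOH(240°) eclipsed 12.2 → 22.8 kJ/mol.

22.8 kJ/mol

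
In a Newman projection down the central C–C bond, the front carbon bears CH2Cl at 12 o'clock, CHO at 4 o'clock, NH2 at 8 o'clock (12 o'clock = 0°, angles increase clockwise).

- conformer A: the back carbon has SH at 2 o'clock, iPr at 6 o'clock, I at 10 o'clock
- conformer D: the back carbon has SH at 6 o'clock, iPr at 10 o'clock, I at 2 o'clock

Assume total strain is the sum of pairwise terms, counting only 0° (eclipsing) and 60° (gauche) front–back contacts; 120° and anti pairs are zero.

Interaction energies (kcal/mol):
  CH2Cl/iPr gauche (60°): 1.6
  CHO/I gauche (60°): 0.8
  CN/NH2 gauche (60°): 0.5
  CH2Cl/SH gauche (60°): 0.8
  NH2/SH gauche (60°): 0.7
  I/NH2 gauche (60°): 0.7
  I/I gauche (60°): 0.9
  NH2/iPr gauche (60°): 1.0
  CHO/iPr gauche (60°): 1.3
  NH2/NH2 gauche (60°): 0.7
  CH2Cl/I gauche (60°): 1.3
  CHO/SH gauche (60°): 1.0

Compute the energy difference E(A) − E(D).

A (staggered): CH2Cl–SH gauche, CH2Cl–I gauche, CHO–SH gauche, CHO–iPr gauche, NH2–iPr gauche, NH2–I gauche; 0.8 + 1.3 + 1.0 + 1.3 + 1.0 + 0.7 = 6.1 kcal/mol.
D (staggered): CH2Cl–iPr gauche, CH2Cl–I gauche, CHO–SH gauche, CHO–I gauche, NH2–SH gauche, NH2–iPr gauche; 1.6 + 1.3 + 1.0 + 0.8 + 0.7 + 1.0 = 6.4 kcal/mol.
E(A) − E(D) = 6.1 − 6.4 = -0.3 kcal/mol.

-0.3 kcal/mol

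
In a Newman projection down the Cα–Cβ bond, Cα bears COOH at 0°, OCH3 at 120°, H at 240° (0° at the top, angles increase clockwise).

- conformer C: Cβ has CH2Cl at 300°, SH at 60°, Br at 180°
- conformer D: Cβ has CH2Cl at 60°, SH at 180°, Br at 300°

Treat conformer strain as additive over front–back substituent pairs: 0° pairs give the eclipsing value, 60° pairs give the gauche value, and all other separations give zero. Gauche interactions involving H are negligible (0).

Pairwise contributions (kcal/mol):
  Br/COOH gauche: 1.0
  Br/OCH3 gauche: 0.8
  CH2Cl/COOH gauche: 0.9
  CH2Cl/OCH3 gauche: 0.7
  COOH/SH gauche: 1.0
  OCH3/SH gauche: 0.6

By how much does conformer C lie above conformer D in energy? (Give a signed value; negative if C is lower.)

+0.1 kcal/mol

C is staggered. COOH at 0° is gauche with CH2Cl at 300° (0.9); COOH at 0° is gauche with SH at 60° (1.0); OCH3 at 120° is gauche with SH at 60° (0.6); OCH3 at 120° is gauche with Br at 180° (0.8). Total 3.3 kcal/mol.
D is staggered. COOH at 0° is gauche with CH2Cl at 60° (0.9); COOH at 0° is gauche with Br at 300° (1.0); OCH3 at 120° is gauche with CH2Cl at 60° (0.7); OCH3 at 120° is gauche with SH at 180° (0.6). Total 3.2 kcal/mol.
E(C) − E(D) = 3.3 − 3.2 = +0.1 kcal/mol.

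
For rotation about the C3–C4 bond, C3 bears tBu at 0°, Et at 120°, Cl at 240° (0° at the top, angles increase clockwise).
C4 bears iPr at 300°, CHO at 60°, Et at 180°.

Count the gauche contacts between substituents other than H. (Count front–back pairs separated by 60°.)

Non-H gauche pairs: tBu(0°)/iPr(300°); tBu(0°)/CHO(60°); Et(120°)/CHO(60°); Et(120°)/Et(180°); Cl(240°)/iPr(300°); Cl(240°)/Et(180°) — 6 interactions.

6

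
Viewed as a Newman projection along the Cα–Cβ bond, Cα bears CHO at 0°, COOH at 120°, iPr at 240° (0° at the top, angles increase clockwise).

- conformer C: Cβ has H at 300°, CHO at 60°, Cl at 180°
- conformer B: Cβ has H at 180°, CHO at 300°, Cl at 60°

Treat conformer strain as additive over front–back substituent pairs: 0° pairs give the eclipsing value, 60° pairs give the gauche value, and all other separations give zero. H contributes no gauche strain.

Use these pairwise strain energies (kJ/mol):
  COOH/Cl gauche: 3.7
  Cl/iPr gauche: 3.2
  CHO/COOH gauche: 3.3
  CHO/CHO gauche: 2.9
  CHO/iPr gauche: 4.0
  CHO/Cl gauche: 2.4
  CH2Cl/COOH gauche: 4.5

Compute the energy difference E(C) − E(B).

+0.1 kJ/mol

C (staggered): CHO(0°)/CHO(60°) gauche 2.9; COOH(120°)/CHO(60°) gauche 3.3; COOH(120°)/Cl(180°) gauche 3.7; iPr(240°)/Cl(180°) gauche 3.2 → 13.1 kJ/mol.
B (staggered): CHO(0°)/CHO(300°) gauche 2.9; CHO(0°)/Cl(60°) gauche 2.4; COOH(120°)/Cl(60°) gauche 3.7; iPr(240°)/CHO(300°) gauche 4.0 → 13.0 kJ/mol.
E(C) − E(B) = 13.1 − 13.0 = +0.1 kJ/mol.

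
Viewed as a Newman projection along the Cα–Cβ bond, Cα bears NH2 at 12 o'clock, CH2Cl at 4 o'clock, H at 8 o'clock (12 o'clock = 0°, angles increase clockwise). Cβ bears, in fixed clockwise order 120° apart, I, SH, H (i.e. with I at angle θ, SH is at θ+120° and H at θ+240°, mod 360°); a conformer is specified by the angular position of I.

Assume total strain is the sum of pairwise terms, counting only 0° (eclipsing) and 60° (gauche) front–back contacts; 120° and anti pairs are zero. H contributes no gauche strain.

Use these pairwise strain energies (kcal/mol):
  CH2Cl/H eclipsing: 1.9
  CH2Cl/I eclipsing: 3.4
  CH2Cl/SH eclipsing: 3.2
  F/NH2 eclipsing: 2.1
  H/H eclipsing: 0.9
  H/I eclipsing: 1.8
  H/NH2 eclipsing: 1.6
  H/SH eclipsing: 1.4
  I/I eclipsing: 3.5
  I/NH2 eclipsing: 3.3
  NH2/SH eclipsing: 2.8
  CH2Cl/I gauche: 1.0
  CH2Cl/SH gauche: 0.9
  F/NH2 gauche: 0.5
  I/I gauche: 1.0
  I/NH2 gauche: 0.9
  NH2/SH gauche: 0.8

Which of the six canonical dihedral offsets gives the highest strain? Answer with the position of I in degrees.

0°

I at 0° (eclipsed): NH2–I eclipsed, CH2Cl–SH eclipsed, H–H eclipsed; 3.3 + 3.2 + 0.9 = 7.4 kcal/mol.
I at 60° (staggered): NH2–I gauche, CH2Cl–I gauche, CH2Cl–SH gauche; 0.9 + 1.0 + 0.9 = 2.8 kcal/mol.
I at 120° (eclipsed): NH2–H eclipsed, CH2Cl–I eclipsed, H–SH eclipsed; 1.6 + 3.4 + 1.4 = 6.4 kcal/mol.
I at 180° (staggered): NH2–SH gauche, CH2Cl–I gauche; 0.8 + 1.0 = 1.8 kcal/mol.
I at 240° (eclipsed): NH2–SH eclipsed, CH2Cl–H eclipsed, H–I eclipsed; 2.8 + 1.9 + 1.8 = 6.5 kcal/mol.
I at 300° (staggered): NH2–I gauche, NH2–SH gauche, CH2Cl–SH gauche; 0.9 + 0.8 + 0.9 = 2.6 kcal/mol.
The maximum (7.4 kcal/mol) occurs with I at 0°.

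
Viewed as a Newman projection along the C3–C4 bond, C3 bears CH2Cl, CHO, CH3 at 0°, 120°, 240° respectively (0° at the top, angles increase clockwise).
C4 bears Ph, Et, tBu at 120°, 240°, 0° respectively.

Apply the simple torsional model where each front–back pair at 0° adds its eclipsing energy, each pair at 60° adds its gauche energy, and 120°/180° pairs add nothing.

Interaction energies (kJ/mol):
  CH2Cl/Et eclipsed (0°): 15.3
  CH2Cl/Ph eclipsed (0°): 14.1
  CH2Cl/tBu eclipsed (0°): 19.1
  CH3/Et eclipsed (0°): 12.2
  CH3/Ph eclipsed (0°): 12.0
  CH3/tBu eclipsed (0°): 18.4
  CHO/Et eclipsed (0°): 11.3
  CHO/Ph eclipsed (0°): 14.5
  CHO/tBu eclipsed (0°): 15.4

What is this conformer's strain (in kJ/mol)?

45.8 kJ/mol

This conformer (eclipsed): CH2Cl–tBu eclipsed, CHO–Ph eclipsed, CH3–Et eclipsed; 19.1 + 14.5 + 12.2 = 45.8 kJ/mol.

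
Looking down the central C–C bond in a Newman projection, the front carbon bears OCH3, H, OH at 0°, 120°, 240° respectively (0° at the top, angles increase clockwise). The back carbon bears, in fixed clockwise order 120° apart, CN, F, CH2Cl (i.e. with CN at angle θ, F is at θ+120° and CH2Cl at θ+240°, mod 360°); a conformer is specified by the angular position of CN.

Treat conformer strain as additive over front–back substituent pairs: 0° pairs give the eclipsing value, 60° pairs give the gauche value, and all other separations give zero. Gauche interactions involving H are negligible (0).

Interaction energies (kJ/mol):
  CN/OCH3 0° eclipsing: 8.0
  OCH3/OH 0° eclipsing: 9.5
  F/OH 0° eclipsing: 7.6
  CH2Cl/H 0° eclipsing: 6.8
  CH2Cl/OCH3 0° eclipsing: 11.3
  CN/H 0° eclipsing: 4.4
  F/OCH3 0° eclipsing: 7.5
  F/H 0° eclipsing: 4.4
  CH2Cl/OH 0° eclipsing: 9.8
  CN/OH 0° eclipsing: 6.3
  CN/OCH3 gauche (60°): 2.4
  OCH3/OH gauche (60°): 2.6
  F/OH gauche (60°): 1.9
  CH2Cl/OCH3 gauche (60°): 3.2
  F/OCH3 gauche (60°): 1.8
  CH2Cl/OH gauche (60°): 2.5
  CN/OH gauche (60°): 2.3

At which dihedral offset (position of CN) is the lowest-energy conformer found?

CN at 0° (eclipsed): OCH3–CN eclipsed, H–F eclipsed, OH–CH2Cl eclipsed; 8.0 + 4.4 + 9.8 = 22.2 kJ/mol.
CN at 60° (staggered): OCH3–CN gauche, OCH3–CH2Cl gauche, OH–F gauche, OH–CH2Cl gauche; 2.4 + 3.2 + 1.9 + 2.5 = 10.0 kJ/mol.
CN at 120° (eclipsed): OCH3–CH2Cl eclipsed, H–CN eclipsed, OH–F eclipsed; 11.3 + 4.4 + 7.6 = 23.3 kJ/mol.
CN at 180° (staggered): OCH3–F gauche, OCH3–CH2Cl gauche, OH–CN gauche, OH–F gauche; 1.8 + 3.2 + 2.3 + 1.9 = 9.2 kJ/mol.
CN at 240° (eclipsed): OCH3–F eclipsed, H–CH2Cl eclipsed, OH–CN eclipsed; 7.5 + 6.8 + 6.3 = 20.6 kJ/mol.
CN at 300° (staggered): OCH3–CN gauche, OCH3–F gauche, OH–CN gauche, OH–CH2Cl gauche; 2.4 + 1.8 + 2.3 + 2.5 = 9.0 kJ/mol.
The minimum (9.0 kJ/mol) occurs with CN at 300°.

300°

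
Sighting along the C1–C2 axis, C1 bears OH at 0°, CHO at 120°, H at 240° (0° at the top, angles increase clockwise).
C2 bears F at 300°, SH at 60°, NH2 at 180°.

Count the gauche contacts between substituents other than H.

Non-H gauche pairs: OH(0°)/F(300°); OH(0°)/SH(60°); CHO(120°)/SH(60°); CHO(120°)/NH2(180°) — 4 interactions.

4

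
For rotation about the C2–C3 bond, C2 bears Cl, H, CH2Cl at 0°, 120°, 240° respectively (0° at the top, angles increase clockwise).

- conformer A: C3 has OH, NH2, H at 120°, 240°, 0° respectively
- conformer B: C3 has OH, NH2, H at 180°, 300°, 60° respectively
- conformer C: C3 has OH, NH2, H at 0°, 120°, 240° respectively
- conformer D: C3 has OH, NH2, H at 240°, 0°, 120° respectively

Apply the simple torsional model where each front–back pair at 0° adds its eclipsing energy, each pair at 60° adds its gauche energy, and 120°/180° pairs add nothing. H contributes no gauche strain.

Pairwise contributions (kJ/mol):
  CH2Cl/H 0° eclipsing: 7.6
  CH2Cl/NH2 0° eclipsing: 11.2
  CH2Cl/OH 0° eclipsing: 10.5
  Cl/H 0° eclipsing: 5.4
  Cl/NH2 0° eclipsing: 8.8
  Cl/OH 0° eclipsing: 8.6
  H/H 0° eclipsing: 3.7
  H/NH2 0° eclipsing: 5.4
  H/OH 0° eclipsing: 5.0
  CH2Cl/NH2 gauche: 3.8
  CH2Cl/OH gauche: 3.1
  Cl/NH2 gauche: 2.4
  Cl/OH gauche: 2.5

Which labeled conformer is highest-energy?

D

A (eclipsed): Cl–H eclipsed, H–OH eclipsed, CH2Cl–NH2 eclipsed; 5.4 + 5.0 + 11.2 = 21.6 kJ/mol.
B (staggered): Cl–NH2 gauche, CH2Cl–OH gauche, CH2Cl–NH2 gauche; 2.4 + 3.1 + 3.8 = 9.3 kJ/mol.
C (eclipsed): Cl–OH eclipsed, H–NH2 eclipsed, CH2Cl–H eclipsed; 8.6 + 5.4 + 7.6 = 21.6 kJ/mol.
D (eclipsed): Cl–NH2 eclipsed, H–H eclipsed, CH2Cl–OH eclipsed; 8.8 + 3.7 + 10.5 = 23.0 kJ/mol.
D has the highest total (23.0 kJ/mol).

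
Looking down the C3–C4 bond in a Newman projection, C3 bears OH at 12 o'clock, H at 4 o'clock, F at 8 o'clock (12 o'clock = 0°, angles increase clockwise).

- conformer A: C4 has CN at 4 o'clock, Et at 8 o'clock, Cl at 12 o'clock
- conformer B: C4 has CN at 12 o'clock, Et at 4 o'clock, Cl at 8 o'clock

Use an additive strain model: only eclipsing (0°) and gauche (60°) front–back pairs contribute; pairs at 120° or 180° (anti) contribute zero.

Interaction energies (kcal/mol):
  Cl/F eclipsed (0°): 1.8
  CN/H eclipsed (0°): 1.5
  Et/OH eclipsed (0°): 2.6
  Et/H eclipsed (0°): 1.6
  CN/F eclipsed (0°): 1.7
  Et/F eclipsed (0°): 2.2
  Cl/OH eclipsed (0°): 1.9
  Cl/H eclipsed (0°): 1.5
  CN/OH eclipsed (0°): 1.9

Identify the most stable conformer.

A (eclipsed): OH(0°)/Cl(0°) eclipsed 1.9; H(120°)/CN(120°) eclipsed 1.5; F(240°)/Et(240°) eclipsed 2.2 → 5.6 kcal/mol.
B (eclipsed): OH(0°)/CN(0°) eclipsed 1.9; H(120°)/Et(120°) eclipsed 1.6; F(240°)/Cl(240°) eclipsed 1.8 → 5.3 kcal/mol.
B has the lowest total (5.3 kcal/mol).

B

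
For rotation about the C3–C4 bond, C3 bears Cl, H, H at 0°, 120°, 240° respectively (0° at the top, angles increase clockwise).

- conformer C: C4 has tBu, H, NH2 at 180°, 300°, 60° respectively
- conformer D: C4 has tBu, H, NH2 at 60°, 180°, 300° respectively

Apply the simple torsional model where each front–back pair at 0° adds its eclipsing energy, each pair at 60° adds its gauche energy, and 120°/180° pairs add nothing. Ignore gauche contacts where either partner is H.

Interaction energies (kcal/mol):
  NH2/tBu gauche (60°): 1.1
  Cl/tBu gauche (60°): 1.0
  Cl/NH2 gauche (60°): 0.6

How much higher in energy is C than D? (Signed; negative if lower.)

C (staggered): Cl(0°)/NH2(60°) gauche 0.6 → 0.6 kcal/mol.
D (staggered): Cl(0°)/tBu(60°) gauche 1.0; Cl(0°)/NH2(300°) gauche 0.6 → 1.6 kcal/mol.
E(C) − E(D) = 0.6 − 1.6 = -1.0 kcal/mol.

-1.0 kcal/mol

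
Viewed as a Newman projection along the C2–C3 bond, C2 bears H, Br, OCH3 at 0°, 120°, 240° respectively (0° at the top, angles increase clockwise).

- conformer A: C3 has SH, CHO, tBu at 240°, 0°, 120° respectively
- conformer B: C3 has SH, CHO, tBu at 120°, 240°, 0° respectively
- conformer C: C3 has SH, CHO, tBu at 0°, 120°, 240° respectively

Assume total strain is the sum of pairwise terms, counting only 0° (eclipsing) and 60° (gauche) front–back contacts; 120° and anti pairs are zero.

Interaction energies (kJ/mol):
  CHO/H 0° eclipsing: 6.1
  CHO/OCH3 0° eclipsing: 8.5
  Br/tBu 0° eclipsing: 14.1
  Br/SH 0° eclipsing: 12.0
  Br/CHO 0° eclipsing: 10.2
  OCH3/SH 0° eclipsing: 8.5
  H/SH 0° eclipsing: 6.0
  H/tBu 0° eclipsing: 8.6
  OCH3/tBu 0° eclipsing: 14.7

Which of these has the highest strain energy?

A is eclipsed. H at 0° is eclipsed with CHO at 0° (6.1); Br at 120° is eclipsed with tBu at 120° (14.1); OCH3 at 240° is eclipsed with SH at 240° (8.5). Total 28.7 kJ/mol.
B is eclipsed. H at 0° is eclipsed with tBu at 0° (8.6); Br at 120° is eclipsed with SH at 120° (12.0); OCH3 at 240° is eclipsed with CHO at 240° (8.5). Total 29.1 kJ/mol.
C is eclipsed. H at 0° is eclipsed with SH at 0° (6.0); Br at 120° is eclipsed with CHO at 120° (10.2); OCH3 at 240° is eclipsed with tBu at 240° (14.7). Total 30.9 kJ/mol.
C has the highest total (30.9 kJ/mol).

C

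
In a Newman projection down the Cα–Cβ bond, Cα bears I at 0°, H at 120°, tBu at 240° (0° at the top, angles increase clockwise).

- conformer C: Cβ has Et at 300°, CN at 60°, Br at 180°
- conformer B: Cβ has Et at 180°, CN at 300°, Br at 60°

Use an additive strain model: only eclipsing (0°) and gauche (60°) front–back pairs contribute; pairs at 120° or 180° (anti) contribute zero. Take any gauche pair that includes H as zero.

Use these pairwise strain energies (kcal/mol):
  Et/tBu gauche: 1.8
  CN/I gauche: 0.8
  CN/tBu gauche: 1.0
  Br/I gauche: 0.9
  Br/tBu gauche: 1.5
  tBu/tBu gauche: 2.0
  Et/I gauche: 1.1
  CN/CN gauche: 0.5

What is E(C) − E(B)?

C (staggered): I(0°)/Et(300°) gauche 1.1; I(0°)/CN(60°) gauche 0.8; tBu(240°)/Et(300°) gauche 1.8; tBu(240°)/Br(180°) gauche 1.5 → 5.2 kcal/mol.
B (staggered): I(0°)/CN(300°) gauche 0.8; I(0°)/Br(60°) gauche 0.9; tBu(240°)/Et(180°) gauche 1.8; tBu(240°)/CN(300°) gauche 1.0 → 4.5 kcal/mol.
E(C) − E(B) = 5.2 − 4.5 = +0.7 kcal/mol.

+0.7 kcal/mol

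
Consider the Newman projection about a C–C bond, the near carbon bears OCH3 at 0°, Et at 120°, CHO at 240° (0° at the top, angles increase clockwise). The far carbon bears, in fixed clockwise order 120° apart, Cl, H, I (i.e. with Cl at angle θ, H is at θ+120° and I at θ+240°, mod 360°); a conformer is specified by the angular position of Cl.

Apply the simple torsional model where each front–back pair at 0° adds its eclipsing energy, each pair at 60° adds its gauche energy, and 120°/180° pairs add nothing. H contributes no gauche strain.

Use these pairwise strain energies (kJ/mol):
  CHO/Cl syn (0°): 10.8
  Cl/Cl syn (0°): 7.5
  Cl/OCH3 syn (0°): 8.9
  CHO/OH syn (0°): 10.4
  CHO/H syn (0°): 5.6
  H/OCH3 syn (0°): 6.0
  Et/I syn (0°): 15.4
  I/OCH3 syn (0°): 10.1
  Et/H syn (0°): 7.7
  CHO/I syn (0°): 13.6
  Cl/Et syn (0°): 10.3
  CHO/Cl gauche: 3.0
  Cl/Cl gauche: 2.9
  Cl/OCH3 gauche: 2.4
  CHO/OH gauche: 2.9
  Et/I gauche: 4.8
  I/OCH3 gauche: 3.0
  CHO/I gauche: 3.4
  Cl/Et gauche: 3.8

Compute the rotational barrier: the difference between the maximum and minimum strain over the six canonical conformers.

19.6 kJ/mol

Cl at 0° is eclipsed. OCH3 at 0° is eclipsed with Cl at 0° (8.9); Et at 120° is eclipsed with H at 120° (7.7); CHO at 240° is eclipsed with I at 240° (13.6). Total 30.2 kJ/mol.
Cl at 60° is staggered. OCH3 at 0° is gauche with Cl at 60° (2.4); OCH3 at 0° is gauche with I at 300° (3.0); Et at 120° is gauche with Cl at 60° (3.8); CHO at 240° is gauche with I at 300° (3.4). Total 12.6 kJ/mol.
Cl at 120° is eclipsed. OCH3 at 0° is eclipsed with I at 0° (10.1); Et at 120° is eclipsed with Cl at 120° (10.3); CHO at 240° is eclipsed with H at 240° (5.6). Total 26.0 kJ/mol.
Cl at 180° is staggered. OCH3 at 0° is gauche with I at 60° (3.0); Et at 120° is gauche with Cl at 180° (3.8); Et at 120° is gauche with I at 60° (4.8); CHO at 240° is gauche with Cl at 180° (3.0). Total 14.6 kJ/mol.
Cl at 240° is eclipsed. OCH3 at 0° is eclipsed with H at 0° (6.0); Et at 120° is eclipsed with I at 120° (15.4); CHO at 240° is eclipsed with Cl at 240° (10.8). Total 32.2 kJ/mol.
Cl at 300° is staggered. OCH3 at 0° is gauche with Cl at 300° (2.4); Et at 120° is gauche with I at 180° (4.8); CHO at 240° is gauche with Cl at 300° (3.0); CHO at 240° is gauche with I at 180° (3.4). Total 13.6 kJ/mol.
Max at 240° (32.2 kJ/mol), min at 60° (12.6 kJ/mol); barrier = 19.6 kJ/mol.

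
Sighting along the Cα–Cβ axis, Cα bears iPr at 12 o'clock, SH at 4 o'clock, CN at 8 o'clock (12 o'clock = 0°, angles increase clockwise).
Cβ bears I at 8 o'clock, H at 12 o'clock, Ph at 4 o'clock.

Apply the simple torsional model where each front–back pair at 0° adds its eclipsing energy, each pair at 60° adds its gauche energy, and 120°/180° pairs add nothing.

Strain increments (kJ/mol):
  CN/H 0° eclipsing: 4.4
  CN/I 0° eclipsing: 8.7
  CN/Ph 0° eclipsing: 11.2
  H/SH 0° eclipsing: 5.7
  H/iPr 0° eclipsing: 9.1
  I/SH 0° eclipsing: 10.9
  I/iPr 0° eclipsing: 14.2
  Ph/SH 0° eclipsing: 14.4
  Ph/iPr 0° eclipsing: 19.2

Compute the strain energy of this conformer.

This conformer (eclipsed): iPr(0°)/H(0°) eclipsed 9.1; SH(120°)/Ph(120°) eclipsed 14.4; CN(240°)/I(240°) eclipsed 8.7 → 32.2 kJ/mol.

32.2 kJ/mol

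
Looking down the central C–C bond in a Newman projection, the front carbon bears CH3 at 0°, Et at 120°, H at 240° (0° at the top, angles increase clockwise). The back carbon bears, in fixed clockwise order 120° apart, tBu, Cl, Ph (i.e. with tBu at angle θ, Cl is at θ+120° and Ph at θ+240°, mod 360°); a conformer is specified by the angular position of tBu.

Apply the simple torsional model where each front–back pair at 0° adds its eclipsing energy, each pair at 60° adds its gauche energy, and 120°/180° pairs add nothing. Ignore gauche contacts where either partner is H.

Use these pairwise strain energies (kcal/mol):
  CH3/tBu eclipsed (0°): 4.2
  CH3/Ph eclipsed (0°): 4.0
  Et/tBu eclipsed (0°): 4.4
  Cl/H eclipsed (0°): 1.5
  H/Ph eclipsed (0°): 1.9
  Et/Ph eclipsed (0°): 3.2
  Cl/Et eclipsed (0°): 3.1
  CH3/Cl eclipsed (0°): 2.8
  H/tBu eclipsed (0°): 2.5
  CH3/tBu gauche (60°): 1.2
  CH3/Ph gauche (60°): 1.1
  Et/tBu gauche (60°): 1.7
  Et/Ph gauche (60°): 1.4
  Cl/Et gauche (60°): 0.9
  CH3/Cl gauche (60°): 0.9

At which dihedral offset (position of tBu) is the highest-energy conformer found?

120°

tBu at 0° (eclipsed): CH3(0°)/tBu(0°) eclipsed 4.2; Et(120°)/Cl(120°) eclipsed 3.1; H(240°)/Ph(240°) eclipsed 1.9 → 9.2 kcal/mol.
tBu at 60° (staggered): CH3(0°)/tBu(60°) gauche 1.2; CH3(0°)/Ph(300°) gauche 1.1; Et(120°)/tBu(60°) gauche 1.7; Et(120°)/Cl(180°) gauche 0.9 → 4.9 kcal/mol.
tBu at 120° (eclipsed): CH3(0°)/Ph(0°) eclipsed 4.0; Et(120°)/tBu(120°) eclipsed 4.4; H(240°)/Cl(240°) eclipsed 1.5 → 9.9 kcal/mol.
tBu at 180° (staggered): CH3(0°)/Cl(300°) gauche 0.9; CH3(0°)/Ph(60°) gauche 1.1; Et(120°)/tBu(180°) gauche 1.7; Et(120°)/Ph(60°) gauche 1.4 → 5.1 kcal/mol.
tBu at 240° (eclipsed): CH3(0°)/Cl(0°) eclipsed 2.8; Et(120°)/Ph(120°) eclipsed 3.2; H(240°)/tBu(240°) eclipsed 2.5 → 8.5 kcal/mol.
tBu at 300° (staggered): CH3(0°)/tBu(300°) gauche 1.2; CH3(0°)/Cl(60°) gauche 0.9; Et(120°)/Cl(60°) gauche 0.9; Et(120°)/Ph(180°) gauche 1.4 → 4.4 kcal/mol.
The maximum (9.9 kcal/mol) occurs with tBu at 120°.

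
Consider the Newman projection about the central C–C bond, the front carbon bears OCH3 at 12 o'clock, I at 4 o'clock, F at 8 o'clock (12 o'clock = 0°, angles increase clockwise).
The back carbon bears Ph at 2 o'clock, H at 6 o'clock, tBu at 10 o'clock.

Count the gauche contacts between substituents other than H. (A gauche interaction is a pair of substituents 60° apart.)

4

Non-H gauche pairs: OCH3(0°)/Ph(60°); OCH3(0°)/tBu(300°); I(120°)/Ph(60°); F(240°)/tBu(300°) — 4 interactions.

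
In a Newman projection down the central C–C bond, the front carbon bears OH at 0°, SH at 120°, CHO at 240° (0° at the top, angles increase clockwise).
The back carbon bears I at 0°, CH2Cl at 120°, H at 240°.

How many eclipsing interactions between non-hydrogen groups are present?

2

Non-H eclipsing pairs: OH(0°)/I(0°); SH(120°)/CH2Cl(120°) — 2 interactions.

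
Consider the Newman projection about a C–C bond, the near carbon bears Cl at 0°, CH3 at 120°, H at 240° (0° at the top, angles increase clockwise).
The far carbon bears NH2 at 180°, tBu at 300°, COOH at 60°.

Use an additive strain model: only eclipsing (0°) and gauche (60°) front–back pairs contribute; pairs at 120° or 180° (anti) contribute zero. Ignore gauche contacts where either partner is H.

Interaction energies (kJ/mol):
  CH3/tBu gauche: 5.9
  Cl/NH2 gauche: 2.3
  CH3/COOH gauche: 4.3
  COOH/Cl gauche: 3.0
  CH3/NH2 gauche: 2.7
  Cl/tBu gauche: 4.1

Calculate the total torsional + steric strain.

This conformer (staggered): Cl(0°)/tBu(300°) gauche 4.1; Cl(0°)/COOH(60°) gauche 3.0; CH3(120°)/NH2(180°) gauche 2.7; CH3(120°)/COOH(60°) gauche 4.3 → 14.1 kJ/mol.

14.1 kJ/mol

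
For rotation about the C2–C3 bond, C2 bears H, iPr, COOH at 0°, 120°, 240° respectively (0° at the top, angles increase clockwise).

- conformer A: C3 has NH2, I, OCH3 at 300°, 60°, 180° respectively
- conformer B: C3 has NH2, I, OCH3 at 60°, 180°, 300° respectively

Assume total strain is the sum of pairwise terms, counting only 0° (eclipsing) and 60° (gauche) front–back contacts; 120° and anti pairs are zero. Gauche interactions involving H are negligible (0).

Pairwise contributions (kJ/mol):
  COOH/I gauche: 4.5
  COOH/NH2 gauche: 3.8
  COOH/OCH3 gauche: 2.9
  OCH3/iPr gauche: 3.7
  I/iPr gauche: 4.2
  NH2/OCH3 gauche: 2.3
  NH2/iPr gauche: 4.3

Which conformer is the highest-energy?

A (staggered): iPr(120°)/I(60°) gauche 4.2; iPr(120°)/OCH3(180°) gauche 3.7; COOH(240°)/NH2(300°) gauche 3.8; COOH(240°)/OCH3(180°) gauche 2.9 → 14.6 kJ/mol.
B (staggered): iPr(120°)/NH2(60°) gauche 4.3; iPr(120°)/I(180°) gauche 4.2; COOH(240°)/I(180°) gauche 4.5; COOH(240°)/OCH3(300°) gauche 2.9 → 15.9 kJ/mol.
B has the highest total (15.9 kJ/mol).

B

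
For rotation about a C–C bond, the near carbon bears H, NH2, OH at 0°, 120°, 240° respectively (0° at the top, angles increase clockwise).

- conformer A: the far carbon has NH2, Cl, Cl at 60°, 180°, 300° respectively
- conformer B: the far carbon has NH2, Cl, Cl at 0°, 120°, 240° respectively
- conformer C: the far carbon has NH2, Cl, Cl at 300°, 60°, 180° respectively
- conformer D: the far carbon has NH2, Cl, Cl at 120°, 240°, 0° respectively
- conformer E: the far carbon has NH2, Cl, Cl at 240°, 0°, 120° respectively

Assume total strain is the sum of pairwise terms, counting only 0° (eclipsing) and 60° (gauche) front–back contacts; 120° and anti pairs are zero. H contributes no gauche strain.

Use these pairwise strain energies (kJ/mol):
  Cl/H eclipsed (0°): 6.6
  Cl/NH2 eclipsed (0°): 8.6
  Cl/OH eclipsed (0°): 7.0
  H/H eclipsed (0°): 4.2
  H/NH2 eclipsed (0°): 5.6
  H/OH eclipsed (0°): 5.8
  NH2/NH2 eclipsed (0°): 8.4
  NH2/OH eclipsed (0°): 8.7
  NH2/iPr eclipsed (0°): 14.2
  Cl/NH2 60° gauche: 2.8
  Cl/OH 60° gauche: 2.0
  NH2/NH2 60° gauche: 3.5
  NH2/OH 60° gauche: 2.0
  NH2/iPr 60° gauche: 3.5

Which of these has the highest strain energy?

A (staggered): NH2–NH2 gauche, NH2–Cl gauche, OH–Cl gauche, OH–Cl gauche; 3.5 + 2.8 + 2.0 + 2.0 = 10.3 kJ/mol.
B (eclipsed): H–NH2 eclipsed, NH2–Cl eclipsed, OH–Cl eclipsed; 5.6 + 8.6 + 7.0 = 21.2 kJ/mol.
C (staggered): NH2–Cl gauche, NH2–Cl gauche, OH–NH2 gauche, OH–Cl gauche; 2.8 + 2.8 + 2.0 + 2.0 = 9.6 kJ/mol.
D (eclipsed): H–Cl eclipsed, NH2–NH2 eclipsed, OH–Cl eclipsed; 6.6 + 8.4 + 7.0 = 22.0 kJ/mol.
E (eclipsed): H–Cl eclipsed, NH2–Cl eclipsed, OH–NH2 eclipsed; 6.6 + 8.6 + 8.7 = 23.9 kJ/mol.
E has the highest total (23.9 kJ/mol).

E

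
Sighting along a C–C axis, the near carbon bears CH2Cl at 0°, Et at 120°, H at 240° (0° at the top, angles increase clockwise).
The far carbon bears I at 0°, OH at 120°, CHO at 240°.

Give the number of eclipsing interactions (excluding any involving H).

Non-H eclipsing pairs: CH2Cl(0°)/I(0°); Et(120°)/OH(120°) — 2 interactions.

2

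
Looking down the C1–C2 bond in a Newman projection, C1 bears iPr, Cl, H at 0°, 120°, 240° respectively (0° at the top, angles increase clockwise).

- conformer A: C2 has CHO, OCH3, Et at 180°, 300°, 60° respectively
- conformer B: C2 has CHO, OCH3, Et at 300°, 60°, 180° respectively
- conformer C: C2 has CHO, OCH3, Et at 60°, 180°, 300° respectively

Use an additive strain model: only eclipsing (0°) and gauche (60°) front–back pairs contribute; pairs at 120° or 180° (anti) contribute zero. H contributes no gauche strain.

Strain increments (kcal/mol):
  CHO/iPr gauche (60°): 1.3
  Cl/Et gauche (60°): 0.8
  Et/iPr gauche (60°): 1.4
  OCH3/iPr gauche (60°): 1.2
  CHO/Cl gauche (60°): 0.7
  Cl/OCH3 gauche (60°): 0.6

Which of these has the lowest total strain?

A (staggered): iPr(0°)/OCH3(300°) gauche 1.2; iPr(0°)/Et(60°) gauche 1.4; Cl(120°)/CHO(180°) gauche 0.7; Cl(120°)/Et(60°) gauche 0.8 → 4.1 kcal/mol.
B (staggered): iPr(0°)/CHO(300°) gauche 1.3; iPr(0°)/OCH3(60°) gauche 1.2; Cl(120°)/OCH3(60°) gauche 0.6; Cl(120°)/Et(180°) gauche 0.8 → 3.9 kcal/mol.
C (staggered): iPr(0°)/CHO(60°) gauche 1.3; iPr(0°)/Et(300°) gauche 1.4; Cl(120°)/CHO(60°) gauche 0.7; Cl(120°)/OCH3(180°) gauche 0.6 → 4.0 kcal/mol.
B has the lowest total (3.9 kcal/mol).

B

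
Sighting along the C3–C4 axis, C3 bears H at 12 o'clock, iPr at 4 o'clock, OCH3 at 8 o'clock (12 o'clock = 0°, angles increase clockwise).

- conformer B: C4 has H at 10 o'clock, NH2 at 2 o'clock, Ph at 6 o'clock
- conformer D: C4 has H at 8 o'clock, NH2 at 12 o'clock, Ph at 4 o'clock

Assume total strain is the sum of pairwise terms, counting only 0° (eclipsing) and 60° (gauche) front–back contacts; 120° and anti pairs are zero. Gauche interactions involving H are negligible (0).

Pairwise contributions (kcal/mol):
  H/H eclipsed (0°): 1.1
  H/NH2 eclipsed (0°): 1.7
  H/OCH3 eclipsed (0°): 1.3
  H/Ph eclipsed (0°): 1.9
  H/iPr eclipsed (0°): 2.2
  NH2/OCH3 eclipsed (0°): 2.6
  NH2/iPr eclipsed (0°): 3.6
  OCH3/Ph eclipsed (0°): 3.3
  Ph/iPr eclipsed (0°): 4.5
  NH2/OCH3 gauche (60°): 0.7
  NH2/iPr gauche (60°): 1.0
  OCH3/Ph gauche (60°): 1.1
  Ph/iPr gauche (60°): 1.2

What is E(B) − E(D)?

B (staggered): iPr–NH2 gauche, iPr–Ph gauche, OCH3–Ph gauche; 1.0 + 1.2 + 1.1 = 3.3 kcal/mol.
D (eclipsed): H–NH2 eclipsed, iPr–Ph eclipsed, OCH3–H eclipsed; 1.7 + 4.5 + 1.3 = 7.5 kcal/mol.
E(B) − E(D) = 3.3 − 7.5 = -4.2 kcal/mol.

-4.2 kcal/mol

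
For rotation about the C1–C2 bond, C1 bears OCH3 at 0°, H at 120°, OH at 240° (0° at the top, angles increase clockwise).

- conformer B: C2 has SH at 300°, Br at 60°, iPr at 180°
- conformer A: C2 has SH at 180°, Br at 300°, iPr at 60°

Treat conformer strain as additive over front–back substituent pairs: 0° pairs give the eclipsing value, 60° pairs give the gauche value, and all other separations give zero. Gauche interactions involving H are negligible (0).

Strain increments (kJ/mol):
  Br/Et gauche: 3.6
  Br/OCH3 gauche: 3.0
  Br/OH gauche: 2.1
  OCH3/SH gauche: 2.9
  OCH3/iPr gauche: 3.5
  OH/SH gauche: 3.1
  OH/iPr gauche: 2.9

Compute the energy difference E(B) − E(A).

+0.2 kJ/mol

B (staggered): OCH3–SH gauche, OCH3–Br gauche, OH–SH gauche, OH–iPr gauche; 2.9 + 3.0 + 3.1 + 2.9 = 11.9 kJ/mol.
A (staggered): OCH3–Br gauche, OCH3–iPr gauche, OH–SH gauche, OH–Br gauche; 3.0 + 3.5 + 3.1 + 2.1 = 11.7 kJ/mol.
E(B) − E(A) = 11.9 − 11.7 = +0.2 kJ/mol.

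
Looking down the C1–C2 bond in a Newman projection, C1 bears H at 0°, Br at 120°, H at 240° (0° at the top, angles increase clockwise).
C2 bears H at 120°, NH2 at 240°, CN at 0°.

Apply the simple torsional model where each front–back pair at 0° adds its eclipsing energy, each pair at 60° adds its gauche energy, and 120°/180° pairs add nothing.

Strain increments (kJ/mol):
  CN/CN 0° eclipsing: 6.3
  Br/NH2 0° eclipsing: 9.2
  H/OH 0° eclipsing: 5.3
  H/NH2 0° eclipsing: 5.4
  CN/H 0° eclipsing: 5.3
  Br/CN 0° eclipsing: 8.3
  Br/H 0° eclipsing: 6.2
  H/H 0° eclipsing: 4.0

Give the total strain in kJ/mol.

16.9 kJ/mol

This conformer (eclipsed): H(0°)/CN(0°) eclipsed 5.3; Br(120°)/H(120°) eclipsed 6.2; H(240°)/NH2(240°) eclipsed 5.4 → 16.9 kJ/mol.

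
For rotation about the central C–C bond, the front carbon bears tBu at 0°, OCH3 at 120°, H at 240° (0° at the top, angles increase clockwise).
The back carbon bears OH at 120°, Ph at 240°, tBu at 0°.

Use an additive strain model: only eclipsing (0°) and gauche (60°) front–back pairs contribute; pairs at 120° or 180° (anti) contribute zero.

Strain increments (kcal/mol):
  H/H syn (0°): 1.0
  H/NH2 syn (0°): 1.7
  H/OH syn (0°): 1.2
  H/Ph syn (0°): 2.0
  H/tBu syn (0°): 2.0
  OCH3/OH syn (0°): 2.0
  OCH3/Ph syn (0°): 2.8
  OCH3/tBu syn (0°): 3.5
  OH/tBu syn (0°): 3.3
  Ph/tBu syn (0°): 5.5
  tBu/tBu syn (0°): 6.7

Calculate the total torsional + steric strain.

10.7 kcal/mol

This conformer is eclipsed. tBu at 0° is eclipsed with tBu at 0° (6.7); OCH3 at 120° is eclipsed with OH at 120° (2.0); H at 240° is eclipsed with Ph at 240° (2.0). Total 10.7 kcal/mol.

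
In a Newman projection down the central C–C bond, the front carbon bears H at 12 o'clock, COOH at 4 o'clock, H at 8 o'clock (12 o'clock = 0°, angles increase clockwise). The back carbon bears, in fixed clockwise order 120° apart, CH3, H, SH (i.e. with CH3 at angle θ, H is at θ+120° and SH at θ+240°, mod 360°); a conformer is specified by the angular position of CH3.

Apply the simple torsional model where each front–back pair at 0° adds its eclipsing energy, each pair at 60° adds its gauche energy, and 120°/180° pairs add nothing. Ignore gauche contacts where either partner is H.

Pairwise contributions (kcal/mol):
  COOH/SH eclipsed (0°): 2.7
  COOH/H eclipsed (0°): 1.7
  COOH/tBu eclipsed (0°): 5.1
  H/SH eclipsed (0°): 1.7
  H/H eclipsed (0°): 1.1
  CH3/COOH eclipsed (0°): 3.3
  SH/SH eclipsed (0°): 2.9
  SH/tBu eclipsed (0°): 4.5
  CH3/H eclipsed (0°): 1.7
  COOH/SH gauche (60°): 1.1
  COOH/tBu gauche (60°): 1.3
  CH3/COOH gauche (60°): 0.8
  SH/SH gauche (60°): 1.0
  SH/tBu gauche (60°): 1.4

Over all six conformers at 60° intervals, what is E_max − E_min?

5.3 kcal/mol

CH3 at 0° (eclipsed): H–CH3 eclipsed, COOH–H eclipsed, H–SH eclipsed; 1.7 + 1.7 + 1.7 = 5.1 kcal/mol.
CH3 at 60° (staggered): COOH–CH3 gauche; 0.8 = 0.8 kcal/mol.
CH3 at 120° (eclipsed): H–SH eclipsed, COOH–CH3 eclipsed, H–H eclipsed; 1.7 + 3.3 + 1.1 = 6.1 kcal/mol.
CH3 at 180° (staggered): COOH–CH3 gauche, COOH–SH gauche; 0.8 + 1.1 = 1.9 kcal/mol.
CH3 at 240° (eclipsed): H–H eclipsed, COOH–SH eclipsed, H–CH3 eclipsed; 1.1 + 2.7 + 1.7 = 5.5 kcal/mol.
CH3 at 300° (staggered): COOH–SH gauche; 1.1 = 1.1 kcal/mol.
Max at 120° (6.1 kcal/mol), min at 60° (0.8 kcal/mol); barrier = 5.3 kcal/mol.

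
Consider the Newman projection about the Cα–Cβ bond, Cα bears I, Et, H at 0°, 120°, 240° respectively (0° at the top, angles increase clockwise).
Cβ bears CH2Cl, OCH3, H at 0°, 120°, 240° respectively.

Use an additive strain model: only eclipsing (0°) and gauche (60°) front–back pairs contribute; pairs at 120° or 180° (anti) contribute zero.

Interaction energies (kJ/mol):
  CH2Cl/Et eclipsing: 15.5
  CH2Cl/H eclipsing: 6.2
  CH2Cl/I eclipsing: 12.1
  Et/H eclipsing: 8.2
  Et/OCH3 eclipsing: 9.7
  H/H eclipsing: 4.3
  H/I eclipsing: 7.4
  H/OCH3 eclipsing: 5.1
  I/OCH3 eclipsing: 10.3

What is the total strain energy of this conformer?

This conformer (eclipsed): I(0°)/CH2Cl(0°) eclipsed 12.1; Et(120°)/OCH3(120°) eclipsed 9.7; H(240°)/H(240°) eclipsed 4.3 → 26.1 kJ/mol.

26.1 kJ/mol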